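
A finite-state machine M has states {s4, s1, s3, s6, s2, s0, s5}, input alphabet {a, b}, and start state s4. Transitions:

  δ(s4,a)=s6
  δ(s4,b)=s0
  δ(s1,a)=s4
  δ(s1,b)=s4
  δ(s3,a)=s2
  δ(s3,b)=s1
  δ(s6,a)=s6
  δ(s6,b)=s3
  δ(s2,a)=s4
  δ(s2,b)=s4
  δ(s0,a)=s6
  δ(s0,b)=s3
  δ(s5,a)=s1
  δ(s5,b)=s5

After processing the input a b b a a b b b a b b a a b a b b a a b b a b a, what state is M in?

start at s4
read 'a': s4 → s6
read 'b': s6 → s3
read 'b': s3 → s1
read 'a': s1 → s4
read 'a': s4 → s6
read 'b': s6 → s3
read 'b': s3 → s1
read 'b': s1 → s4
read 'a': s4 → s6
read 'b': s6 → s3
read 'b': s3 → s1
read 'a': s1 → s4
read 'a': s4 → s6
read 'b': s6 → s3
read 'a': s3 → s2
read 'b': s2 → s4
read 'b': s4 → s0
read 'a': s0 → s6
read 'a': s6 → s6
read 'b': s6 → s3
read 'b': s3 → s1
read 'a': s1 → s4
read 'b': s4 → s0
read 'a': s0 → s6

s6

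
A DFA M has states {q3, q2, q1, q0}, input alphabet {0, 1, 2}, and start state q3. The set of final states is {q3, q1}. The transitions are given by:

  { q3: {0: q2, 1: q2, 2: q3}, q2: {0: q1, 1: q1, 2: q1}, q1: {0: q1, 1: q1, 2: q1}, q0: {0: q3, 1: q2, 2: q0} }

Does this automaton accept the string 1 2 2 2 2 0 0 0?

Yes

Trace: q3 -1-> q2 -2-> q1 -2-> q1 -2-> q1 -2-> q1 -0-> q1 -0-> q1 -0-> q1
End state q1 is accepting.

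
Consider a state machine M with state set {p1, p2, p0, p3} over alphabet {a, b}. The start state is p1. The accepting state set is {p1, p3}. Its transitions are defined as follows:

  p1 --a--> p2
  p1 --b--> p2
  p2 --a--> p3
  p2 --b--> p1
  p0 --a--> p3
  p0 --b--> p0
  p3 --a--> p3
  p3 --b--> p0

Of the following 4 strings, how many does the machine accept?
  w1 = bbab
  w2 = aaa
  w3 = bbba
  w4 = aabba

4

w1: Trace: p1 -b-> p2 -b-> p1 -a-> p2 -b-> p1  → end p1, accepted
w2: Trace: p1 -a-> p2 -a-> p3 -a-> p3  → end p3, accepted
w3: Trace: p1 -b-> p2 -b-> p1 -b-> p2 -a-> p3  → end p3, accepted
w4: Trace: p1 -a-> p2 -a-> p3 -b-> p0 -b-> p0 -a-> p3  → end p3, accepted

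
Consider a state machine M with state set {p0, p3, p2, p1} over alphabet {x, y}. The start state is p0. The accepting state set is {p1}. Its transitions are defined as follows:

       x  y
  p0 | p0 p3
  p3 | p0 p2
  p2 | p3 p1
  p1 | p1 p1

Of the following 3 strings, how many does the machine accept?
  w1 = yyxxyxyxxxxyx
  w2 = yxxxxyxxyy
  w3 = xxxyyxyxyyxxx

1

w1: Trace: p0 -y-> p3 -y-> p2 -x-> p3 -x-> p0 -y-> p3 -x-> p0 -y-> p3 -x-> p0 -x-> p0 -x-> p0 -x-> p0 -y-> p3 -x-> p0  → end p0, rejected
w2: Trace: p0 -y-> p3 -x-> p0 -x-> p0 -x-> p0 -x-> p0 -y-> p3 -x-> p0 -x-> p0 -y-> p3 -y-> p2  → end p2, rejected
w3: Trace: p0 -x-> p0 -x-> p0 -x-> p0 -y-> p3 -y-> p2 -x-> p3 -y-> p2 -x-> p3 -y-> p2 -y-> p1 -x-> p1 -x-> p1 -x-> p1  → end p1, accepted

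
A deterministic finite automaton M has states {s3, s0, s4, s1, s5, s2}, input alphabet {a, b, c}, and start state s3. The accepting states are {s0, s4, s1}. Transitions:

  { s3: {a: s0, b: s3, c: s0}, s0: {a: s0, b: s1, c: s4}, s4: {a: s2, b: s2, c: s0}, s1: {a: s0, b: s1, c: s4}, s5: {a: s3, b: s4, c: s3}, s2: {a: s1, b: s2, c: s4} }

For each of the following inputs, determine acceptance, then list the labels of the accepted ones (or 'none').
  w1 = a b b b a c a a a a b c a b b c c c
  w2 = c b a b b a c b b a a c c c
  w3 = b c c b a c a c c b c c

w1, w2, w3

w1:
  start at s3
  read 'a': s3 → s0
  read 'b': s0 → s1
  read 'b': s1 → s1
  read 'b': s1 → s1
  read 'a': s1 → s0
  read 'c': s0 → s4
  read 'a': s4 → s2
  read 'a': s2 → s1
  read 'a': s1 → s0
  read 'a': s0 → s0
  read 'b': s0 → s1
  read 'c': s1 → s4
  read 'a': s4 → s2
  read 'b': s2 → s2
  read 'b': s2 → s2
  read 'c': s2 → s4
  read 'c': s4 → s0
  read 'c': s0 → s4
  end s4, accepted
w2:
  start at s3
  read 'c': s3 → s0
  read 'b': s0 → s1
  read 'a': s1 → s0
  read 'b': s0 → s1
  read 'b': s1 → s1
  read 'a': s1 → s0
  read 'c': s0 → s4
  read 'b': s4 → s2
  read 'b': s2 → s2
  read 'a': s2 → s1
  read 'a': s1 → s0
  read 'c': s0 → s4
  read 'c': s4 → s0
  read 'c': s0 → s4
  end s4, accepted
w3:
  start at s3
  read 'b': s3 → s3
  read 'c': s3 → s0
  read 'c': s0 → s4
  read 'b': s4 → s2
  read 'a': s2 → s1
  read 'c': s1 → s4
  read 'a': s4 → s2
  read 'c': s2 → s4
  read 'c': s4 → s0
  read 'b': s0 → s1
  read 'c': s1 → s4
  read 'c': s4 → s0
  end s0, accepted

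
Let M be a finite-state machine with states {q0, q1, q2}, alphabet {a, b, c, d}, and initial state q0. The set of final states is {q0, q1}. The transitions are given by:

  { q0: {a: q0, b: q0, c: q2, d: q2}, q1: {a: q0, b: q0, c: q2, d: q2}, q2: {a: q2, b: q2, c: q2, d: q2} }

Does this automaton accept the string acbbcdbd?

No

q0 → q0 → q2 → q2 → q2 → q2 → q2 → q2 → q2
End state q2 is not accepting.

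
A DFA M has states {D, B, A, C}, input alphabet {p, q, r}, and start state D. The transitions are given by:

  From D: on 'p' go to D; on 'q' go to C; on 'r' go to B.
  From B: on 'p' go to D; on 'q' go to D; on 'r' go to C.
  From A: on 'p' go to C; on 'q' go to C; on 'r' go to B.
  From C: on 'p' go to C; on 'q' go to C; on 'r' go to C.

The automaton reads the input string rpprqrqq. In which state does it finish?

C

Trace: D -r-> B -p-> D -p-> D -r-> B -q-> D -r-> B -q-> D -q-> C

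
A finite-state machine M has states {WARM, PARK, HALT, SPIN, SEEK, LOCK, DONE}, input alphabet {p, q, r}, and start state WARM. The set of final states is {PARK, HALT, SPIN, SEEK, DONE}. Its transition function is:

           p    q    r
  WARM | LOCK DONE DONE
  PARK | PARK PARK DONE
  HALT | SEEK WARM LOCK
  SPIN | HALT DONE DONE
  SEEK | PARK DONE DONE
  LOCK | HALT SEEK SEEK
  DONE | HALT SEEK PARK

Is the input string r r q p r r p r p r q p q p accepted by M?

Yes

start at WARM
read 'r': WARM → DONE
read 'r': DONE → PARK
read 'q': PARK → PARK
read 'p': PARK → PARK
read 'r': PARK → DONE
read 'r': DONE → PARK
read 'p': PARK → PARK
read 'r': PARK → DONE
read 'p': DONE → HALT
read 'r': HALT → LOCK
read 'q': LOCK → SEEK
read 'p': SEEK → PARK
read 'q': PARK → PARK
read 'p': PARK → PARK
End state PARK is accepting.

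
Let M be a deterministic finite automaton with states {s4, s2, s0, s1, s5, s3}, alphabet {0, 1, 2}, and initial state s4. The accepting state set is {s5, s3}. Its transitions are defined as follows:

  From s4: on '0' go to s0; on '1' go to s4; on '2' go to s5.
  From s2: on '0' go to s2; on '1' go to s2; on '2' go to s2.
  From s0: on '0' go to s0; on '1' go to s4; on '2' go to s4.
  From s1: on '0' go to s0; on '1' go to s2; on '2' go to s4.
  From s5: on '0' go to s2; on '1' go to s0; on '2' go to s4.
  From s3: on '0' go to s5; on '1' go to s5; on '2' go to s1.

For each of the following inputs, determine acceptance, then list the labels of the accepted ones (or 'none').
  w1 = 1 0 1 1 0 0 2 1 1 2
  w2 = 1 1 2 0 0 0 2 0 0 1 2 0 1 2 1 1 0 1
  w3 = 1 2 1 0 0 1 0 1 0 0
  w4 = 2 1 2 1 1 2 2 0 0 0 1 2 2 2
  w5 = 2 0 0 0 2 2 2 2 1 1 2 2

w1:
  start at s4
  read '1': s4 → s4
  read '0': s4 → s0
  read '1': s0 → s4
  read '1': s4 → s4
  read '0': s4 → s0
  read '0': s0 → s0
  read '2': s0 → s4
  read '1': s4 → s4
  read '1': s4 → s4
  read '2': s4 → s5
  end s5, accepted
w2:
  start at s4
  read '1': s4 → s4
  read '1': s4 → s4
  read '2': s4 → s5
  read '0': s5 → s2
  read '0': s2 → s2
  read '0': s2 → s2
  read '2': s2 → s2
  read '0': s2 → s2
  read '0': s2 → s2
  read '1': s2 → s2
  read '2': s2 → s2
  read '0': s2 → s2
  read '1': s2 → s2
  read '2': s2 → s2
  read '1': s2 → s2
  read '1': s2 → s2
  read '0': s2 → s2
  read '1': s2 → s2
  end s2, rejected
w3:
  start at s4
  read '1': s4 → s4
  read '2': s4 → s5
  read '1': s5 → s0
  read '0': s0 → s0
  read '0': s0 → s0
  read '1': s0 → s4
  read '0': s4 → s0
  read '1': s0 → s4
  read '0': s4 → s0
  read '0': s0 → s0
  end s0, rejected
w4:
  start at s4
  read '2': s4 → s5
  read '1': s5 → s0
  read '2': s0 → s4
  read '1': s4 → s4
  read '1': s4 → s4
  read '2': s4 → s5
  read '2': s5 → s4
  read '0': s4 → s0
  read '0': s0 → s0
  read '0': s0 → s0
  read '1': s0 → s4
  read '2': s4 → s5
  read '2': s5 → s4
  read '2': s4 → s5
  end s5, accepted
w5:
  start at s4
  read '2': s4 → s5
  read '0': s5 → s2
  read '0': s2 → s2
  read '0': s2 → s2
  read '2': s2 → s2
  read '2': s2 → s2
  read '2': s2 → s2
  read '2': s2 → s2
  read '1': s2 → s2
  read '1': s2 → s2
  read '2': s2 → s2
  read '2': s2 → s2
  end s2, rejected

w1, w4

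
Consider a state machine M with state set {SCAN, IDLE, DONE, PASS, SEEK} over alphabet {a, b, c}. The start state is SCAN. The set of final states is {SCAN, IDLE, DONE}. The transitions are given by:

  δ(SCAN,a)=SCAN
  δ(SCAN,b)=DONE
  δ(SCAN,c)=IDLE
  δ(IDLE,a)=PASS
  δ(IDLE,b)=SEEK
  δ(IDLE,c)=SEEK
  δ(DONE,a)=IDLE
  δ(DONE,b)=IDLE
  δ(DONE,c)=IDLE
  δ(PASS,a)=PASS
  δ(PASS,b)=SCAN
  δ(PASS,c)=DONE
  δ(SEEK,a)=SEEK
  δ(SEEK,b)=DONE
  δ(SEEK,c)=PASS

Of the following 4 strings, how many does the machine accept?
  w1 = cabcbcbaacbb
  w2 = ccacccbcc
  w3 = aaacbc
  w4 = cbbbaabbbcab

w1: SCAN → IDLE → PASS → SCAN → IDLE → SEEK → PASS → SCAN → SCAN → SCAN → IDLE → SEEK → DONE  → end DONE, accepted
w2: SCAN → IDLE → SEEK → SEEK → PASS → DONE → IDLE → SEEK → PASS → DONE  → end DONE, accepted
w3: SCAN → SCAN → SCAN → SCAN → IDLE → SEEK → PASS  → end PASS, rejected
w4: SCAN → IDLE → SEEK → DONE → IDLE → PASS → PASS → SCAN → DONE → IDLE → SEEK → SEEK → DONE  → end DONE, accepted

3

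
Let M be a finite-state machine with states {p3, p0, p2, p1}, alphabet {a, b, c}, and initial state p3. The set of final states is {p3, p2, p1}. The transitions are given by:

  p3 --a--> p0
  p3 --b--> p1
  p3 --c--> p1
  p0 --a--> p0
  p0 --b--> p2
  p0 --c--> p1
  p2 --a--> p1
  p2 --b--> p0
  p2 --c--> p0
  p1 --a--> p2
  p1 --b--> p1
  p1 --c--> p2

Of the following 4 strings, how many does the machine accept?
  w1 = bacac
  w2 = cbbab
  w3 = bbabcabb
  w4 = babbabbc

w1:
  start at p3
  read 'b': p3 → p1
  read 'a': p1 → p2
  read 'c': p2 → p0
  read 'a': p0 → p0
  read 'c': p0 → p1
  end p1, accepted
w2:
  start at p3
  read 'c': p3 → p1
  read 'b': p1 → p1
  read 'b': p1 → p1
  read 'a': p1 → p2
  read 'b': p2 → p0
  end p0, rejected
w3:
  start at p3
  read 'b': p3 → p1
  read 'b': p1 → p1
  read 'a': p1 → p2
  read 'b': p2 → p0
  read 'c': p0 → p1
  read 'a': p1 → p2
  read 'b': p2 → p0
  read 'b': p0 → p2
  end p2, accepted
w4:
  start at p3
  read 'b': p3 → p1
  read 'a': p1 → p2
  read 'b': p2 → p0
  read 'b': p0 → p2
  read 'a': p2 → p1
  read 'b': p1 → p1
  read 'b': p1 → p1
  read 'c': p1 → p2
  end p2, accepted

3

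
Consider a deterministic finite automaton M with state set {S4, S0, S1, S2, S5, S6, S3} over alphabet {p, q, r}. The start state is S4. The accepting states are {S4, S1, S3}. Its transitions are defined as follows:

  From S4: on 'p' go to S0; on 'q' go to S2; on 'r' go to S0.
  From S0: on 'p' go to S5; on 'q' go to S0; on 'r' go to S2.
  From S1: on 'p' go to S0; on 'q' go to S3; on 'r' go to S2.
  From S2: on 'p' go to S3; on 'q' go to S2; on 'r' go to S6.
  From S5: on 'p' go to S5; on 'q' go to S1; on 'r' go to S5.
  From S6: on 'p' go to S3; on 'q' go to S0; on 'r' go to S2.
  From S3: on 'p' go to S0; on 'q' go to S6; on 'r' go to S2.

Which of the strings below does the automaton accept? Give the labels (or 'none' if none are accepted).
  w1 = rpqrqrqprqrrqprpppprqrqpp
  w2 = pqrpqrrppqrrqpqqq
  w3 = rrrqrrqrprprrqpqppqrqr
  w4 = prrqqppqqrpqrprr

w1: S4 → S0 → S5 → S1 → S2 → S2 → S6 → S0 → S5 → S5 → S1 → S2 → S6 → S0 → S5 → S5 → S5 → S5 → S5 → S5 → S5 → S1 → S2 → S2 → S3 → S0  → end S0, rejected
w2: S4 → S0 → S0 → S2 → S3 → S6 → S2 → S6 → S3 → S0 → S0 → S2 → S6 → S0 → S5 → S1 → S3 → S6  → end S6, rejected
w3: S4 → S0 → S2 → S6 → S0 → S2 → S6 → S0 → S2 → S3 → S2 → S3 → S2 → S6 → S0 → S5 → S1 → S0 → S5 → S1 → S2 → S2 → S6  → end S6, rejected
w4: S4 → S0 → S2 → S6 → S0 → S0 → S5 → S5 → S1 → S3 → S2 → S3 → S6 → S2 → S3 → S2 → S6  → end S6, rejected

none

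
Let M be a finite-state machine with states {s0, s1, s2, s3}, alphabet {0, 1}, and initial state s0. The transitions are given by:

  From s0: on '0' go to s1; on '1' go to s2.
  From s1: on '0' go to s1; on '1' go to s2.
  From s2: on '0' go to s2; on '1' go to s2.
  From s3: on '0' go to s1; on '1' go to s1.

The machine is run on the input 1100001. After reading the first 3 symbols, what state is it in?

s2

start at s0
read '1': s0 → s2
read '1': s2 → s2
read '0': s2 → s2
After 3 symbols: s2.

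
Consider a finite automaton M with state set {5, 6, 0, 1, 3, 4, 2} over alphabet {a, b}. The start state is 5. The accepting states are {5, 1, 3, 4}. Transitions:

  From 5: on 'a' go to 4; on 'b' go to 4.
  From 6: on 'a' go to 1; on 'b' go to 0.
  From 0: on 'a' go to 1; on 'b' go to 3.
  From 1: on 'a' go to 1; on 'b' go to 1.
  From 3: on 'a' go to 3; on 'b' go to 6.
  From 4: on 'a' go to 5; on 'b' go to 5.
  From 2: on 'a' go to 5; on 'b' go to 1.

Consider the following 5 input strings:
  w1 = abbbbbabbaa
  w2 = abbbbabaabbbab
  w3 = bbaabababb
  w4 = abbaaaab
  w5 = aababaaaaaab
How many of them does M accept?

5

w1:
  start at 5
  read 'a': 5 → 4
  read 'b': 4 → 5
  read 'b': 5 → 4
  read 'b': 4 → 5
  read 'b': 5 → 4
  read 'b': 4 → 5
  read 'a': 5 → 4
  read 'b': 4 → 5
  read 'b': 5 → 4
  read 'a': 4 → 5
  read 'a': 5 → 4
  end 4, accepted
w2:
  start at 5
  read 'a': 5 → 4
  read 'b': 4 → 5
  read 'b': 5 → 4
  read 'b': 4 → 5
  read 'b': 5 → 4
  read 'a': 4 → 5
  read 'b': 5 → 4
  read 'a': 4 → 5
  read 'a': 5 → 4
  read 'b': 4 → 5
  read 'b': 5 → 4
  read 'b': 4 → 5
  read 'a': 5 → 4
  read 'b': 4 → 5
  end 5, accepted
w3:
  start at 5
  read 'b': 5 → 4
  read 'b': 4 → 5
  read 'a': 5 → 4
  read 'a': 4 → 5
  read 'b': 5 → 4
  read 'a': 4 → 5
  read 'b': 5 → 4
  read 'a': 4 → 5
  read 'b': 5 → 4
  read 'b': 4 → 5
  end 5, accepted
w4:
  start at 5
  read 'a': 5 → 4
  read 'b': 4 → 5
  read 'b': 5 → 4
  read 'a': 4 → 5
  read 'a': 5 → 4
  read 'a': 4 → 5
  read 'a': 5 → 4
  read 'b': 4 → 5
  end 5, accepted
w5:
  start at 5
  read 'a': 5 → 4
  read 'a': 4 → 5
  read 'b': 5 → 4
  read 'a': 4 → 5
  read 'b': 5 → 4
  read 'a': 4 → 5
  read 'a': 5 → 4
  read 'a': 4 → 5
  read 'a': 5 → 4
  read 'a': 4 → 5
  read 'a': 5 → 4
  read 'b': 4 → 5
  end 5, accepted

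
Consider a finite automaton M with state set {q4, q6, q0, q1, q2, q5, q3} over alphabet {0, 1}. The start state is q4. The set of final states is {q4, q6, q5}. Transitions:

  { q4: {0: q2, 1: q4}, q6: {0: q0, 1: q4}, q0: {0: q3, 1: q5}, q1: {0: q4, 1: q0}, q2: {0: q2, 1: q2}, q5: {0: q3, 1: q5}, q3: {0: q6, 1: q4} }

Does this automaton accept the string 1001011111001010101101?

No

start at q4
read '1': q4 → q4
read '0': q4 → q2
read '0': q2 → q2
read '1': q2 → q2
read '0': q2 → q2
read '1': q2 → q2
read '1': q2 → q2
read '1': q2 → q2
read '1': q2 → q2
read '1': q2 → q2
read '0': q2 → q2
read '0': q2 → q2
read '1': q2 → q2
read '0': q2 → q2
read '1': q2 → q2
read '0': q2 → q2
read '1': q2 → q2
read '0': q2 → q2
read '1': q2 → q2
read '1': q2 → q2
read '0': q2 → q2
read '1': q2 → q2
End state q2 is not accepting.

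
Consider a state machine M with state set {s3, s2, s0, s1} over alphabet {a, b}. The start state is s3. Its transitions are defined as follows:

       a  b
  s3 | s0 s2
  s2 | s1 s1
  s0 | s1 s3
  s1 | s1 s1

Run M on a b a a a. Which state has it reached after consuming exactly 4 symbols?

s1

start at s3
read 'a': s3 → s0
read 'b': s0 → s3
read 'a': s3 → s0
read 'a': s0 → s1
After 4 symbols: s1.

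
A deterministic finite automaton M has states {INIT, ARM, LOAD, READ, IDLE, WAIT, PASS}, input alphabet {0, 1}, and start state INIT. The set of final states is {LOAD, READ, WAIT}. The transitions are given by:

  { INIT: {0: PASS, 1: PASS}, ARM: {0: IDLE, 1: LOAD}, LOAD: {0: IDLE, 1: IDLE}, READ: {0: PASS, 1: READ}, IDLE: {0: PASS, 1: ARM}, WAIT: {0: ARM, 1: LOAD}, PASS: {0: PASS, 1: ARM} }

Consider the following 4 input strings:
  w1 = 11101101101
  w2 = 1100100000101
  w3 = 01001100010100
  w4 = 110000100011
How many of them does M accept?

w1: INIT → PASS → ARM → LOAD → IDLE → ARM → LOAD → IDLE → ARM → LOAD → IDLE → ARM  → end ARM, rejected
w2: INIT → PASS → ARM → IDLE → PASS → ARM → IDLE → PASS → PASS → PASS → PASS → ARM → IDLE → ARM  → end ARM, rejected
w3: INIT → PASS → ARM → IDLE → PASS → ARM → LOAD → IDLE → PASS → PASS → ARM → IDLE → ARM → IDLE → PASS  → end PASS, rejected
w4: INIT → PASS → ARM → IDLE → PASS → PASS → PASS → ARM → IDLE → PASS → PASS → ARM → LOAD  → end LOAD, accepted

1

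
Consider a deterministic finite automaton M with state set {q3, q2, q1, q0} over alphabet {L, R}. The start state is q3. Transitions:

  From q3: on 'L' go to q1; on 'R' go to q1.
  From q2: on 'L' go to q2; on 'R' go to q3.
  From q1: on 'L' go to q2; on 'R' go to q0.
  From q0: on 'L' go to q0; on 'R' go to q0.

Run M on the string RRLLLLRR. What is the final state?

q3 → q1 → q0 → q0 → q0 → q0 → q0 → q0 → q0

q0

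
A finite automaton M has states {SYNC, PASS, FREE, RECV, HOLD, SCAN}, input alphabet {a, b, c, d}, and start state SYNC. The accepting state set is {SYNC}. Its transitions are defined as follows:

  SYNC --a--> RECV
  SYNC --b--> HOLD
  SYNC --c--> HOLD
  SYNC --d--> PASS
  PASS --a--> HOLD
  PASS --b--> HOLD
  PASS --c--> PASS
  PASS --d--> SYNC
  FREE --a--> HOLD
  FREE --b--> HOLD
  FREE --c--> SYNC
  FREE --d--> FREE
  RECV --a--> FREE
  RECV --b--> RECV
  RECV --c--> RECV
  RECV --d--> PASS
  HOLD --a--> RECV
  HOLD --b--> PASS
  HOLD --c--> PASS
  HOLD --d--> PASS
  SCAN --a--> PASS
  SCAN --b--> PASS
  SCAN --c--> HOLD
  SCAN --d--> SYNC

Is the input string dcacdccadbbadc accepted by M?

No

Trace: SYNC -d-> PASS -c-> PASS -a-> HOLD -c-> PASS -d-> SYNC -c-> HOLD -c-> PASS -a-> HOLD -d-> PASS -b-> HOLD -b-> PASS -a-> HOLD -d-> PASS -c-> PASS
End state PASS is not accepting.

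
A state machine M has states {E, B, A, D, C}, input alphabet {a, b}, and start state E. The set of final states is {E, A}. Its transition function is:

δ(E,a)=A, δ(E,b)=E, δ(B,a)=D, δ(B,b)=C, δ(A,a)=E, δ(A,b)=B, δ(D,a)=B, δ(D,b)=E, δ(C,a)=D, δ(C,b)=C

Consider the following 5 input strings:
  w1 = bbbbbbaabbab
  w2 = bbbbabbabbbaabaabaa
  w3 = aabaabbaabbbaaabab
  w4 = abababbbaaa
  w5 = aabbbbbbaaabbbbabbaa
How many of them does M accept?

w1: Trace: E -b-> E -b-> E -b-> E -b-> E -b-> E -b-> E -a-> A -a-> E -b-> E -b-> E -a-> A -b-> B  → end B, rejected
w2: Trace: E -b-> E -b-> E -b-> E -b-> E -a-> A -b-> B -b-> C -a-> D -b-> E -b-> E -b-> E -a-> A -a-> E -b-> E -a-> A -a-> E -b-> E -a-> A -a-> E  → end E, accepted
w3: Trace: E -a-> A -a-> E -b-> E -a-> A -a-> E -b-> E -b-> E -a-> A -a-> E -b-> E -b-> E -b-> E -a-> A -a-> E -a-> A -b-> B -a-> D -b-> E  → end E, accepted
w4: Trace: E -a-> A -b-> B -a-> D -b-> E -a-> A -b-> B -b-> C -b-> C -a-> D -a-> B -a-> D  → end D, rejected
w5: Trace: E -a-> A -a-> E -b-> E -b-> E -b-> E -b-> E -b-> E -b-> E -a-> A -a-> E -a-> A -b-> B -b-> C -b-> C -b-> C -a-> D -b-> E -b-> E -a-> A -a-> E  → end E, accepted

3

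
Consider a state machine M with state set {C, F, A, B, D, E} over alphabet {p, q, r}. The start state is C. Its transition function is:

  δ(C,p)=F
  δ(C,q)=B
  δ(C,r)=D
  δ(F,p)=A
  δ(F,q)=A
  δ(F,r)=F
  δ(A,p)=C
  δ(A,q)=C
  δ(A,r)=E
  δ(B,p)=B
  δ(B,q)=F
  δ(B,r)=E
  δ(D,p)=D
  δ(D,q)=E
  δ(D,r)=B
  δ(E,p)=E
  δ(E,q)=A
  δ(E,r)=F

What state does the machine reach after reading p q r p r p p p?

start at C
read 'p': C → F
read 'q': F → A
read 'r': A → E
read 'p': E → E
read 'r': E → F
read 'p': F → A
read 'p': A → C
read 'p': C → F

F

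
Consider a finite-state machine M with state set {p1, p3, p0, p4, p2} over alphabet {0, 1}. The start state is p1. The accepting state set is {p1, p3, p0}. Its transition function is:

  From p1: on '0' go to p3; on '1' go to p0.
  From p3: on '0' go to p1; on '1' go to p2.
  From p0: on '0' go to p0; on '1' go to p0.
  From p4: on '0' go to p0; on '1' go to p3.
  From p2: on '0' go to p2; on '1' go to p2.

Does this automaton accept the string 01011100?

No

Trace: p1 -0-> p3 -1-> p2 -0-> p2 -1-> p2 -1-> p2 -1-> p2 -0-> p2 -0-> p2
End state p2 is not accepting.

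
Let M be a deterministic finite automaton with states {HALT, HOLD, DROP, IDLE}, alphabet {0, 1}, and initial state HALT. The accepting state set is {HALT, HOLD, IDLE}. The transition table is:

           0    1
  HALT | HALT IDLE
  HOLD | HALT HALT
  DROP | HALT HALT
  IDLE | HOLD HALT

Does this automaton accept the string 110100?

Trace: HALT -1-> IDLE -1-> HALT -0-> HALT -1-> IDLE -0-> HOLD -0-> HALT
End state HALT is accepting.

Yes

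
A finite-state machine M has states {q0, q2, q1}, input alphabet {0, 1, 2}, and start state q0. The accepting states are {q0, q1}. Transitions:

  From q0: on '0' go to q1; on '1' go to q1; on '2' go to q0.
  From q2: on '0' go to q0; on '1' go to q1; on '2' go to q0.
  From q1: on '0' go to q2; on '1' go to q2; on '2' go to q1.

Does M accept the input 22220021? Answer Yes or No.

Yes

Trace: q0 -2-> q0 -2-> q0 -2-> q0 -2-> q0 -0-> q1 -0-> q2 -2-> q0 -1-> q1
End state q1 is accepting.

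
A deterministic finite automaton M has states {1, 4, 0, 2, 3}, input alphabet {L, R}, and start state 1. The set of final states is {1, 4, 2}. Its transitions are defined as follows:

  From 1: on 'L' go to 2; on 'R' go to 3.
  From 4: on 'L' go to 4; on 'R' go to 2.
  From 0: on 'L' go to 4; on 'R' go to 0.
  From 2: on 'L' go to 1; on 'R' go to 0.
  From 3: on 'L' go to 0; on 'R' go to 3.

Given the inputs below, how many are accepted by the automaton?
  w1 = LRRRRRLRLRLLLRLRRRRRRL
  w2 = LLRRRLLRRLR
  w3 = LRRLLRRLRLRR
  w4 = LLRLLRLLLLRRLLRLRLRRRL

2

w1: Trace: 1 -L-> 2 -R-> 0 -R-> 0 -R-> 0 -R-> 0 -R-> 0 -L-> 4 -R-> 2 -L-> 1 -R-> 3 -L-> 0 -L-> 4 -L-> 4 -R-> 2 -L-> 1 -R-> 3 -R-> 3 -R-> 3 -R-> 3 -R-> 3 -R-> 3 -L-> 0  → end 0, rejected
w2: Trace: 1 -L-> 2 -L-> 1 -R-> 3 -R-> 3 -R-> 3 -L-> 0 -L-> 4 -R-> 2 -R-> 0 -L-> 4 -R-> 2  → end 2, accepted
w3: Trace: 1 -L-> 2 -R-> 0 -R-> 0 -L-> 4 -L-> 4 -R-> 2 -R-> 0 -L-> 4 -R-> 2 -L-> 1 -R-> 3 -R-> 3  → end 3, rejected
w4: Trace: 1 -L-> 2 -L-> 1 -R-> 3 -L-> 0 -L-> 4 -R-> 2 -L-> 1 -L-> 2 -L-> 1 -L-> 2 -R-> 0 -R-> 0 -L-> 4 -L-> 4 -R-> 2 -L-> 1 -R-> 3 -L-> 0 -R-> 0 -R-> 0 -R-> 0 -L-> 4  → end 4, accepted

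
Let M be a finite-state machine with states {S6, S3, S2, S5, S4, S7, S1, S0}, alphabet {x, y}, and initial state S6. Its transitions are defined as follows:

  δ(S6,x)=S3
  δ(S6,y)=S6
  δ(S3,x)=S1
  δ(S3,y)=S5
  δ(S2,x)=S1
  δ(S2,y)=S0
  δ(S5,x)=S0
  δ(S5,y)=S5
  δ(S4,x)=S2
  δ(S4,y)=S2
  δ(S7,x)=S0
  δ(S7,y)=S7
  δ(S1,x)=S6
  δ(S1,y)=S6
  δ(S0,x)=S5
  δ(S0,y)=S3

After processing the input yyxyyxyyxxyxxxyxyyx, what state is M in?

Trace: S6 -y-> S6 -y-> S6 -x-> S3 -y-> S5 -y-> S5 -x-> S0 -y-> S3 -y-> S5 -x-> S0 -x-> S5 -y-> S5 -x-> S0 -x-> S5 -x-> S0 -y-> S3 -x-> S1 -y-> S6 -y-> S6 -x-> S3

S3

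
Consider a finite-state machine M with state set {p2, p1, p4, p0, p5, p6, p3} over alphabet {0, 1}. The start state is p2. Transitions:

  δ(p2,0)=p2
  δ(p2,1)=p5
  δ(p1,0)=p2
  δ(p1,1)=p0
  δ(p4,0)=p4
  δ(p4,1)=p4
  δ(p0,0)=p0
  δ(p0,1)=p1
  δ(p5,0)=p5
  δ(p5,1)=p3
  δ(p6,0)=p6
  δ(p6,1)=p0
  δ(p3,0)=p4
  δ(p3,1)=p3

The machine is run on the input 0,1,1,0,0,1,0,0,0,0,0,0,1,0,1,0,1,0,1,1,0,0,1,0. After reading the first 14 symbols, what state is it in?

p2 → p2 → p5 → p3 → p4 → p4 → p4 → p4 → p4 → p4 → p4 → p4 → p4 → p4 → p4
After 14 symbols: p4.

p4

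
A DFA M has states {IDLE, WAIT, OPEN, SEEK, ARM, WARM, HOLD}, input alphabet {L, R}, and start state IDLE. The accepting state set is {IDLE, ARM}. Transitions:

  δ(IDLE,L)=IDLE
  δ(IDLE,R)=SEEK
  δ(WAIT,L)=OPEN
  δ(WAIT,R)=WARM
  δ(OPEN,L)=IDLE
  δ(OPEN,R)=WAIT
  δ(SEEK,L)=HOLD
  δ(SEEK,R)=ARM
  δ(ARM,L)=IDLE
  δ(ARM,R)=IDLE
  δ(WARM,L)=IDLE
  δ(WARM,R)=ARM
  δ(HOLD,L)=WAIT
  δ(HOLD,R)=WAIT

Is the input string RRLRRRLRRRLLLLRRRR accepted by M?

No

IDLE → SEEK → ARM → IDLE → SEEK → ARM → IDLE → IDLE → SEEK → ARM → IDLE → IDLE → IDLE → IDLE → IDLE → SEEK → ARM → IDLE → SEEK
End state SEEK is not accepting.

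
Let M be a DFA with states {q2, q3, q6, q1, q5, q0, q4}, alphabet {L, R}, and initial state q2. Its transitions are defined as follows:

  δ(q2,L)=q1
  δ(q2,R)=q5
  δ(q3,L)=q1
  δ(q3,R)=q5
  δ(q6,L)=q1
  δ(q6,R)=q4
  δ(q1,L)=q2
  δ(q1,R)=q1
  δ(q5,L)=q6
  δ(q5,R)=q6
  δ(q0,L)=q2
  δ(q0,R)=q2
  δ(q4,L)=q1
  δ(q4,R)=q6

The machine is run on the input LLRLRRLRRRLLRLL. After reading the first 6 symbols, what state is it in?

q6

Trace: q2 -L-> q1 -L-> q2 -R-> q5 -L-> q6 -R-> q4 -R-> q6
After 6 symbols: q6.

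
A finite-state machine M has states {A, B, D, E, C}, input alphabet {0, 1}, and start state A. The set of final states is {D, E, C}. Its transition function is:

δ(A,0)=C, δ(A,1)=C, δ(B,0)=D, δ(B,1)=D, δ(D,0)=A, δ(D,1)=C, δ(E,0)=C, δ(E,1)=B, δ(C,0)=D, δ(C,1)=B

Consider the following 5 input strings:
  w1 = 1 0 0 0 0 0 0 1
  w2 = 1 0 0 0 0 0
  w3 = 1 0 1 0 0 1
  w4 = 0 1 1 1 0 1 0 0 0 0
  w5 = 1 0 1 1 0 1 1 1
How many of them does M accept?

3

w1:
  start at A
  read '1': A → C
  read '0': C → D
  read '0': D → A
  read '0': A → C
  read '0': C → D
  read '0': D → A
  read '0': A → C
  read '1': C → B
  end B, rejected
w2:
  start at A
  read '1': A → C
  read '0': C → D
  read '0': D → A
  read '0': A → C
  read '0': C → D
  read '0': D → A
  end A, rejected
w3:
  start at A
  read '1': A → C
  read '0': C → D
  read '1': D → C
  read '0': C → D
  read '0': D → A
  read '1': A → C
  end C, accepted
w4:
  start at A
  read '0': A → C
  read '1': C → B
  read '1': B → D
  read '1': D → C
  read '0': C → D
  read '1': D → C
  read '0': C → D
  read '0': D → A
  read '0': A → C
  read '0': C → D
  end D, accepted
w5:
  start at A
  read '1': A → C
  read '0': C → D
  read '1': D → C
  read '1': C → B
  read '0': B → D
  read '1': D → C
  read '1': C → B
  read '1': B → D
  end D, accepted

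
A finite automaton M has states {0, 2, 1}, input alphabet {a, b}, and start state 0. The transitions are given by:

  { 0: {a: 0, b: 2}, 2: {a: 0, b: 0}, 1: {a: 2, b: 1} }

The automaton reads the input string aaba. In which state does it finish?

0 → 0 → 0 → 2 → 0

0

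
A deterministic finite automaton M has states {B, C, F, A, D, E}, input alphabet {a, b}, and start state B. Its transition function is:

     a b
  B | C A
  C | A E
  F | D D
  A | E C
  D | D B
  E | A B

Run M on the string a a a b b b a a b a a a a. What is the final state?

A

start at B
read 'a': B → C
read 'a': C → A
read 'a': A → E
read 'b': E → B
read 'b': B → A
read 'b': A → C
read 'a': C → A
read 'a': A → E
read 'b': E → B
read 'a': B → C
read 'a': C → A
read 'a': A → E
read 'a': E → A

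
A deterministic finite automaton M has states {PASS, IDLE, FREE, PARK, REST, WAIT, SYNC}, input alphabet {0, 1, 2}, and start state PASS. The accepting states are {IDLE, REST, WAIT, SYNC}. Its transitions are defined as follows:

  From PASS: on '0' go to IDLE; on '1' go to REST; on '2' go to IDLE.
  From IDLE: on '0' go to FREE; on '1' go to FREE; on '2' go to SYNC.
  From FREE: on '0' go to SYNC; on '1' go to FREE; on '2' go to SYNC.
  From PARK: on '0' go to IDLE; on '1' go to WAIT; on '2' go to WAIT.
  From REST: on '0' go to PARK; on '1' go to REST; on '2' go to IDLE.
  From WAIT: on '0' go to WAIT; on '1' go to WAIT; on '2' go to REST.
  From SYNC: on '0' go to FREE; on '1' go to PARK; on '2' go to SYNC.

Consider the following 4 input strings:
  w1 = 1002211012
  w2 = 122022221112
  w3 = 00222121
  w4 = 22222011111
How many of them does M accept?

3

w1: PASS → REST → PARK → IDLE → SYNC → SYNC → PARK → WAIT → WAIT → WAIT → REST  → end REST, accepted
w2: PASS → REST → IDLE → SYNC → FREE → SYNC → SYNC → SYNC → SYNC → PARK → WAIT → WAIT → REST  → end REST, accepted
w3: PASS → IDLE → FREE → SYNC → SYNC → SYNC → PARK → WAIT → WAIT  → end WAIT, accepted
w4: PASS → IDLE → SYNC → SYNC → SYNC → SYNC → FREE → FREE → FREE → FREE → FREE → FREE  → end FREE, rejected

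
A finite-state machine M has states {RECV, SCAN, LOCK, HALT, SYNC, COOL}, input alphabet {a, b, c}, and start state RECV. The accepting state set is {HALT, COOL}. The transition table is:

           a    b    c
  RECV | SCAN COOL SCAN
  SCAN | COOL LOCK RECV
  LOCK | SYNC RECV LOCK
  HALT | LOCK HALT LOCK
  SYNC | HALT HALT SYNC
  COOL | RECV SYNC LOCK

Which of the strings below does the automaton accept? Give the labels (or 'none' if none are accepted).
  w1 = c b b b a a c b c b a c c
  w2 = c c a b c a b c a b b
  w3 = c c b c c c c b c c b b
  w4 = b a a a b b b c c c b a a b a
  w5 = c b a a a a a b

w1:
  start at RECV
  read 'c': RECV → SCAN
  read 'b': SCAN → LOCK
  read 'b': LOCK → RECV
  read 'b': RECV → COOL
  read 'a': COOL → RECV
  read 'a': RECV → SCAN
  read 'c': SCAN → RECV
  read 'b': RECV → COOL
  read 'c': COOL → LOCK
  read 'b': LOCK → RECV
  read 'a': RECV → SCAN
  read 'c': SCAN → RECV
  read 'c': RECV → SCAN
  end SCAN, rejected
w2:
  start at RECV
  read 'c': RECV → SCAN
  read 'c': SCAN → RECV
  read 'a': RECV → SCAN
  read 'b': SCAN → LOCK
  read 'c': LOCK → LOCK
  read 'a': LOCK → SYNC
  read 'b': SYNC → HALT
  read 'c': HALT → LOCK
  read 'a': LOCK → SYNC
  read 'b': SYNC → HALT
  read 'b': HALT → HALT
  end HALT, accepted
w3:
  start at RECV
  read 'c': RECV → SCAN
  read 'c': SCAN → RECV
  read 'b': RECV → COOL
  read 'c': COOL → LOCK
  read 'c': LOCK → LOCK
  read 'c': LOCK → LOCK
  read 'c': LOCK → LOCK
  read 'b': LOCK → RECV
  read 'c': RECV → SCAN
  read 'c': SCAN → RECV
  read 'b': RECV → COOL
  read 'b': COOL → SYNC
  end SYNC, rejected
w4:
  start at RECV
  read 'b': RECV → COOL
  read 'a': COOL → RECV
  read 'a': RECV → SCAN
  read 'a': SCAN → COOL
  read 'b': COOL → SYNC
  read 'b': SYNC → HALT
  read 'b': HALT → HALT
  read 'c': HALT → LOCK
  read 'c': LOCK → LOCK
  read 'c': LOCK → LOCK
  read 'b': LOCK → RECV
  read 'a': RECV → SCAN
  read 'a': SCAN → COOL
  read 'b': COOL → SYNC
  read 'a': SYNC → HALT
  end HALT, accepted
w5:
  start at RECV
  read 'c': RECV → SCAN
  read 'b': SCAN → LOCK
  read 'a': LOCK → SYNC
  read 'a': SYNC → HALT
  read 'a': HALT → LOCK
  read 'a': LOCK → SYNC
  read 'a': SYNC → HALT
  read 'b': HALT → HALT
  end HALT, accepted

w2, w4, w5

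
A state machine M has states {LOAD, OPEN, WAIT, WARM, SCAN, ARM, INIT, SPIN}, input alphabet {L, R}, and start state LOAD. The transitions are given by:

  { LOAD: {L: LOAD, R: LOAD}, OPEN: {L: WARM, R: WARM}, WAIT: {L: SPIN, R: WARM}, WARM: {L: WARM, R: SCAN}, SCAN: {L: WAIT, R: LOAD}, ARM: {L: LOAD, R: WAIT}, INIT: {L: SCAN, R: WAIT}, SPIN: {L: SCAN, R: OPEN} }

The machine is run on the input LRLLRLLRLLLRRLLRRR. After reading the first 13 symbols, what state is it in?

start at LOAD
read 'L': LOAD → LOAD
read 'R': LOAD → LOAD
read 'L': LOAD → LOAD
read 'L': LOAD → LOAD
read 'R': LOAD → LOAD
read 'L': LOAD → LOAD
read 'L': LOAD → LOAD
read 'R': LOAD → LOAD
read 'L': LOAD → LOAD
read 'L': LOAD → LOAD
read 'L': LOAD → LOAD
read 'R': LOAD → LOAD
read 'R': LOAD → LOAD
After 13 symbols: LOAD.

LOAD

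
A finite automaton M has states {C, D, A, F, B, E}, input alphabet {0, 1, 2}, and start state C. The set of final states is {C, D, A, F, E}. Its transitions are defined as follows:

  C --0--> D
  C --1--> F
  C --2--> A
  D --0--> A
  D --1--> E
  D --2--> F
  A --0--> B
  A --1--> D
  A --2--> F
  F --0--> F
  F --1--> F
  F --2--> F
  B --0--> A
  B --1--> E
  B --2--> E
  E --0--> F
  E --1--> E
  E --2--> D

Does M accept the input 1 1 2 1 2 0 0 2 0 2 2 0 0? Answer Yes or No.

Yes

C → F → F → F → F → F → F → F → F → F → F → F → F → F
End state F is accepting.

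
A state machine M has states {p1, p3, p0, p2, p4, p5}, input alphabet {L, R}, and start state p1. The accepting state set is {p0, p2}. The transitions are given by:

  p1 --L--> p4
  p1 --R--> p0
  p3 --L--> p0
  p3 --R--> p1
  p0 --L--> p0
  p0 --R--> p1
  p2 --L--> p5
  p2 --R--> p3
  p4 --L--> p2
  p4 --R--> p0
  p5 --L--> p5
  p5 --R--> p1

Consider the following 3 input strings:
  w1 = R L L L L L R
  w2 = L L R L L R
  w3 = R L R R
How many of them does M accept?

1

w1: p1 → p0 → p0 → p0 → p0 → p0 → p0 → p1  → end p1, rejected
w2: p1 → p4 → p2 → p3 → p0 → p0 → p1  → end p1, rejected
w3: p1 → p0 → p0 → p1 → p0  → end p0, accepted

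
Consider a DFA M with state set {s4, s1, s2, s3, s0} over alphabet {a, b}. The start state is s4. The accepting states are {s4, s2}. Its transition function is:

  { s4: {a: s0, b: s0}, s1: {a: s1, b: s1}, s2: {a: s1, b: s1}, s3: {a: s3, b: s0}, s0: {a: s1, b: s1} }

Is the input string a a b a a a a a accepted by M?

s4 → s0 → s1 → s1 → s1 → s1 → s1 → s1 → s1
End state s1 is not accepting.

No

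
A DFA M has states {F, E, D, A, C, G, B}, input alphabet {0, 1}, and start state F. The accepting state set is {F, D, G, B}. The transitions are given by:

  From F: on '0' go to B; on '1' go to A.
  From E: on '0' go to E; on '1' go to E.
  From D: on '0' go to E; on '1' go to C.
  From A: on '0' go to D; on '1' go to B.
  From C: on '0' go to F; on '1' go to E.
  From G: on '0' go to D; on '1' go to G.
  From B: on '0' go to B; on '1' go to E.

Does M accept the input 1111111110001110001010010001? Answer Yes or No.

Trace: F -1-> A -1-> B -1-> E -1-> E -1-> E -1-> E -1-> E -1-> E -1-> E -0-> E -0-> E -0-> E -1-> E -1-> E -1-> E -0-> E -0-> E -0-> E -1-> E -0-> E -1-> E -0-> E -0-> E -1-> E -0-> E -0-> E -0-> E -1-> E
End state E is not accepting.

No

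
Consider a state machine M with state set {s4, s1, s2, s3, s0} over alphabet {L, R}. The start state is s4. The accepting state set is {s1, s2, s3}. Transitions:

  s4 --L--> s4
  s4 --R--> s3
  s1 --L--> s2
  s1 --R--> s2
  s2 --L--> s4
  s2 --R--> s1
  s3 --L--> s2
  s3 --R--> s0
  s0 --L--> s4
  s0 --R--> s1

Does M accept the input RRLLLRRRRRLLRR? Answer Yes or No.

No

s4 → s3 → s0 → s4 → s4 → s4 → s3 → s0 → s1 → s2 → s1 → s2 → s4 → s3 → s0
End state s0 is not accepting.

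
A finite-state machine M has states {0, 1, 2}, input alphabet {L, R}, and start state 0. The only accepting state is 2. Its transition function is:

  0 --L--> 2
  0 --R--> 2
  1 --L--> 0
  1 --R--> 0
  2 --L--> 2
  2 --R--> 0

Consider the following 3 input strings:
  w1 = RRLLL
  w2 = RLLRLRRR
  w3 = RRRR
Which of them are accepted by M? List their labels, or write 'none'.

w1

w1:
  start at 0
  read 'R': 0 → 2
  read 'R': 2 → 0
  read 'L': 0 → 2
  read 'L': 2 → 2
  read 'L': 2 → 2
  end 2, accepted
w2:
  start at 0
  read 'R': 0 → 2
  read 'L': 2 → 2
  read 'L': 2 → 2
  read 'R': 2 → 0
  read 'L': 0 → 2
  read 'R': 2 → 0
  read 'R': 0 → 2
  read 'R': 2 → 0
  end 0, rejected
w3:
  start at 0
  read 'R': 0 → 2
  read 'R': 2 → 0
  read 'R': 0 → 2
  read 'R': 2 → 0
  end 0, rejected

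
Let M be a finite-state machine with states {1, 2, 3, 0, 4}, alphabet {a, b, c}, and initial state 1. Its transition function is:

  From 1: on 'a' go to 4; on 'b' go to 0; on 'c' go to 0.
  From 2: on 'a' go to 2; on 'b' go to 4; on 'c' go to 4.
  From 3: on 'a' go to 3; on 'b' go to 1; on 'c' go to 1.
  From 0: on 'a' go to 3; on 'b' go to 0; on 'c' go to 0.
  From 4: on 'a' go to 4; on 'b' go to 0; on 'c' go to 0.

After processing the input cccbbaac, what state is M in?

1

Trace: 1 -c-> 0 -c-> 0 -c-> 0 -b-> 0 -b-> 0 -a-> 3 -a-> 3 -c-> 1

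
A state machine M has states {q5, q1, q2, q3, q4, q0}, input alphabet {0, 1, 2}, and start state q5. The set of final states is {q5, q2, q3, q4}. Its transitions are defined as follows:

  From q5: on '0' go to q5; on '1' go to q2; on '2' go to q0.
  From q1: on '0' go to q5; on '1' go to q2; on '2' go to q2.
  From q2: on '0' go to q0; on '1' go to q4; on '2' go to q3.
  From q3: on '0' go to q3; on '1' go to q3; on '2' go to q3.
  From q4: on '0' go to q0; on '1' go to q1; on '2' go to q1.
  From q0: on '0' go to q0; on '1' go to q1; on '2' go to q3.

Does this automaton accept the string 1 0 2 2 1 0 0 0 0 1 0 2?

Yes

Trace: q5 -1-> q2 -0-> q0 -2-> q3 -2-> q3 -1-> q3 -0-> q3 -0-> q3 -0-> q3 -0-> q3 -1-> q3 -0-> q3 -2-> q3
End state q3 is accepting.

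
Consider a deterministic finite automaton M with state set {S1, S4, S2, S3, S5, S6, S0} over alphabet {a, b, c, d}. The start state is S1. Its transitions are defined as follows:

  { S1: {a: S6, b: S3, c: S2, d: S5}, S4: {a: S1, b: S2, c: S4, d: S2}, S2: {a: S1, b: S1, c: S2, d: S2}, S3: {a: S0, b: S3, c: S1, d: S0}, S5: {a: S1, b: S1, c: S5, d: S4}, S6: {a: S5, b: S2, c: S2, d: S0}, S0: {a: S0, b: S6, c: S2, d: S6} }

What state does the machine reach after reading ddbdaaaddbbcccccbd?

Trace: S1 -d-> S5 -d-> S4 -b-> S2 -d-> S2 -a-> S1 -a-> S6 -a-> S5 -d-> S4 -d-> S2 -b-> S1 -b-> S3 -c-> S1 -c-> S2 -c-> S2 -c-> S2 -c-> S2 -b-> S1 -d-> S5

S5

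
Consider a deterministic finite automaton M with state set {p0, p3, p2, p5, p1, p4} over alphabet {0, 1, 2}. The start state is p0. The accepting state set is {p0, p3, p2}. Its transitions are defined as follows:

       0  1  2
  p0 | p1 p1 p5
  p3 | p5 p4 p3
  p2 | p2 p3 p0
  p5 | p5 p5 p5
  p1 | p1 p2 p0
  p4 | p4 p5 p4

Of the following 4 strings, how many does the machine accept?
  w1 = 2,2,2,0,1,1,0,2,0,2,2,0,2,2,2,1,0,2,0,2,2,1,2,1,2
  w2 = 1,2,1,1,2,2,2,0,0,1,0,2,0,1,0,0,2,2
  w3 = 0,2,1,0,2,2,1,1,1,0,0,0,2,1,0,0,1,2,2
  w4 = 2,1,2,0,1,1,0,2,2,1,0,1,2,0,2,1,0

0

w1: Trace: p0 -2-> p5 -2-> p5 -2-> p5 -0-> p5 -1-> p5 -1-> p5 -0-> p5 -2-> p5 -0-> p5 -2-> p5 -2-> p5 -0-> p5 -2-> p5 -2-> p5 -2-> p5 -1-> p5 -0-> p5 -2-> p5 -0-> p5 -2-> p5 -2-> p5 -1-> p5 -2-> p5 -1-> p5 -2-> p5  → end p5, rejected
w2: Trace: p0 -1-> p1 -2-> p0 -1-> p1 -1-> p2 -2-> p0 -2-> p5 -2-> p5 -0-> p5 -0-> p5 -1-> p5 -0-> p5 -2-> p5 -0-> p5 -1-> p5 -0-> p5 -0-> p5 -2-> p5 -2-> p5  → end p5, rejected
w3: Trace: p0 -0-> p1 -2-> p0 -1-> p1 -0-> p1 -2-> p0 -2-> p5 -1-> p5 -1-> p5 -1-> p5 -0-> p5 -0-> p5 -0-> p5 -2-> p5 -1-> p5 -0-> p5 -0-> p5 -1-> p5 -2-> p5 -2-> p5  → end p5, rejected
w4: Trace: p0 -2-> p5 -1-> p5 -2-> p5 -0-> p5 -1-> p5 -1-> p5 -0-> p5 -2-> p5 -2-> p5 -1-> p5 -0-> p5 -1-> p5 -2-> p5 -0-> p5 -2-> p5 -1-> p5 -0-> p5  → end p5, rejected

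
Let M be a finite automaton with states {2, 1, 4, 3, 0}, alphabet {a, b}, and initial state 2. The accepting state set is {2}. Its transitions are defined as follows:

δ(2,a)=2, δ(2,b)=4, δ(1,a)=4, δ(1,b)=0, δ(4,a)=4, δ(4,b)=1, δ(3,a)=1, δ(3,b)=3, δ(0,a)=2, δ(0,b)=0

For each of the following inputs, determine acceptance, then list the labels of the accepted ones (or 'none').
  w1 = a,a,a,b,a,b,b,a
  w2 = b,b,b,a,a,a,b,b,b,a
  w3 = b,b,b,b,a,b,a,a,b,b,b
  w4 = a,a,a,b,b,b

w1: 2 → 2 → 2 → 2 → 4 → 4 → 1 → 0 → 2  → end 2, accepted
w2: 2 → 4 → 1 → 0 → 2 → 2 → 2 → 4 → 1 → 0 → 2  → end 2, accepted
w3: 2 → 4 → 1 → 0 → 0 → 2 → 4 → 4 → 4 → 1 → 0 → 0  → end 0, rejected
w4: 2 → 2 → 2 → 2 → 4 → 1 → 0  → end 0, rejected

w1, w2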